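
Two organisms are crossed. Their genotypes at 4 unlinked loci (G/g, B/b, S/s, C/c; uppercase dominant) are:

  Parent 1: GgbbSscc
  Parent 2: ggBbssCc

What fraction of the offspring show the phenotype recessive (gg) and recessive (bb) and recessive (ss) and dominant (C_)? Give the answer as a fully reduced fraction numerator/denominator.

GgbbSscc gametes: GbSc×4, Gbsc×4, gbSc×4, gbsc×4
ggBbssCc gametes: gBsC×4, gBsc×4, gbsC×4, gbsc×4
GgbbSscc×ggBbssCc grid (16·16=256): GgBbSsCc=16 GgBbSscc=16 GgBbssCc=16 GgBbsscc=16 GgbbSsCc=16 GgbbSscc=16 GgbbssCc=16 Ggbbsscc=16 ggBbSsCc=16 ggBbSscc=16 ggBbssCc=16 ggBbsscc=16 ggbbSsCc=16 ggbbSscc=16 ggbbssCc=16 ggbbsscc=16
gg bb ss C_ hits 16/256; gcd=16; 16÷16/256÷16 = 1/16

P(gg bb ss C_) = 1/16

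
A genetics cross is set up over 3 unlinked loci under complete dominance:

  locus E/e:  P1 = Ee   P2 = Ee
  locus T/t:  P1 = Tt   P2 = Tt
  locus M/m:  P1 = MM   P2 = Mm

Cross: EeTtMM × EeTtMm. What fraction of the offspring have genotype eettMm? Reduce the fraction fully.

EeTtMM gametes: ETM×2, EtM×2, eTM×2, etM×2
EeTtMm gametes: ETM×1, ETm×1, EtM×1, Etm×1, eTM×1, eTm×1, etM×1, etm×1
EeTtMM×EeTtMm grid (8·8=64): EETTMM=2 EETTMm=2 EETtMM=4 EETtMm=4 EEttMM=2 EEttMm=2 EeTTMM=4 EeTTMm=4 EeTtMM=8 EeTtMm=8 EettMM=4 EettMm=4 eeTTMM=2 eeTTMm=2 eeTtMM=4 eeTtMm=4 eettMM=2 eettMm=2
eettMm hits 2/64; gcd=2; 2÷2/64÷2 = 1/32

P(eettMm) = 1/32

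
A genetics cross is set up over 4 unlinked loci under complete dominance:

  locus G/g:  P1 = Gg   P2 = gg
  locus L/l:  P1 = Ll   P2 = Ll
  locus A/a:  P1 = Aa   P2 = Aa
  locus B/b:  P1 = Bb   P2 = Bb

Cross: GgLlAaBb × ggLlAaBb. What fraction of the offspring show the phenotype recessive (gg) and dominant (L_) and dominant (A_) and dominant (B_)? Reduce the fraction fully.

P(gg L_ A_ B_) = 27/128

GgLlAaBb gametes: GLAB×1, GLAb×1, GLaB×1, GLab×1, GlAB×1, GlAb×1, GlaB×1, Glab×1, gLAB×1, gLAb×1, gLaB×1, gLab×1, glAB×1, glAb×1, glaB×1, glab×1
ggLlAaBb gametes: gLAB×2, gLAb×2, gLaB×2, gLab×2, glAB×2, glAb×2, glaB×2, glab×2
GgLlAaBb×ggLlAaBb grid (16·16=256): GgLLAABB=2 GgLLAABb=4 GgLLAAbb=2 GgLLAaBB=4 GgLLAaBb=8 GgLLAabb=4 GgLLaaBB=2 GgLLaaBb=4 GgLLaabb=2 GgLlAABB=4 GgLlAABb=8 GgLlAAbb=4 GgLlAaBB=8 GgLlAaBb=16 GgLlAabb=8 GgLlaaBB=4 GgLlaaBb=8 GgLlaabb=4 GgllAABB=2 GgllAABb=4 GgllAAbb=2 GgllAaBB=4 GgllAaBb=8 GgllAabb=4 GgllaaBB=2 GgllaaBb=4 Ggllaabb=2 ggLLAABB=2 ggLLAABb=4 ggLLAAbb=2 ggLLAaBB=4 ggLLAaBb=8 ggLLAabb=4 ggLLaaBB=2 ggLLaaBb=4 ggLLaabb=2 ggLlAABB=4 ggLlAABb=8 ggLlAAbb=4 ggLlAaBB=8 ggLlAaBb=16 ggLlAabb=8 ggLlaaBB=4 ggLlaaBb=8 ggLlaabb=4 ggllAABB=2 ggllAABb=4 ggllAAbb=2 ggllAaBB=4 ggllAaBb=8 ggllAabb=4 ggllaaBB=2 ggllaaBb=4 ggllaabb=2
gg L_ A_ B_ hits 54/256; gcd=2; 54÷2/256÷2 = 27/128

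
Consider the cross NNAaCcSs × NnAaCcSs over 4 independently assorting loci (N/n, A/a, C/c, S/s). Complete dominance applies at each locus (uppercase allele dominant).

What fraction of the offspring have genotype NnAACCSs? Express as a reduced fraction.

NNAaCcSs gametes: NACS×2, NACs×2, NAcS×2, NAcs×2, NaCS×2, NaCs×2, NacS×2, Nacs×2
NnAaCcSs gametes: NACS×1, NACs×1, NAcS×1, NAcs×1, NaCS×1, NaCs×1, NacS×1, Nacs×1, nACS×1, nACs×1, nAcS×1, nAcs×1, naCS×1, naCs×1, nacS×1, nacs×1
NNAaCcSs×NnAaCcSs grid (16·16=256): NNAACCSS=2 NNAACCSs=4 NNAACCss=2 NNAACcSS=4 NNAACcSs=8 NNAACcss=4 NNAAccSS=2 NNAAccSs=4 NNAAccss=2 NNAaCCSS=4 NNAaCCSs=8 NNAaCCss=4 NNAaCcSS=8 NNAaCcSs=16 NNAaCcss=8 NNAaccSS=4 NNAaccSs=8 NNAaccss=4 NNaaCCSS=2 NNaaCCSs=4 NNaaCCss=2 NNaaCcSS=4 NNaaCcSs=8 NNaaCcss=4 NNaaccSS=2 NNaaccSs=4 NNaaccss=2 NnAACCSS=2 NnAACCSs=4 NnAACCss=2 NnAACcSS=4 NnAACcSs=8 NnAACcss=4 NnAAccSS=2 NnAAccSs=4 NnAAccss=2 NnAaCCSS=4 NnAaCCSs=8 NnAaCCss=4 NnAaCcSS=8 NnAaCcSs=16 NnAaCcss=8 NnAaccSS=4 NnAaccSs=8 NnAaccss=4 NnaaCCSS=2 NnaaCCSs=4 NnaaCCss=2 NnaaCcSS=4 NnaaCcSs=8 NnaaCcss=4 NnaaccSS=2 NnaaccSs=4 Nnaaccss=2
NnAACCSs hits 4/256; gcd=4; 4÷4/256÷4 = 1/64

P(NnAACCSs) = 1/64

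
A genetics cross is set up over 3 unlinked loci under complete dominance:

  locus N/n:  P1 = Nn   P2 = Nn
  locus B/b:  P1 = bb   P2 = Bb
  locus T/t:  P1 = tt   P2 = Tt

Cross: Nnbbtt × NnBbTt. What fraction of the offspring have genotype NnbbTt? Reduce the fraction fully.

Nnbbtt gametes: Nbt×4, nbt×4
NnBbTt gametes: NBT×1, NBt×1, NbT×1, Nbt×1, nBT×1, nBt×1, nbT×1, nbt×1
Nnbbtt×NnBbTt grid (8·8=64): NNBbTt=4 NNBbtt=4 NNbbTt=4 NNbbtt=4 NnBbTt=8 NnBbtt=8 NnbbTt=8 Nnbbtt=8 nnBbTt=4 nnBbtt=4 nnbbTt=4 nnbbtt=4
NnbbTt hits 8/64; gcd=8; 8÷8/64÷8 = 1/8

P(NnbbTt) = 1/8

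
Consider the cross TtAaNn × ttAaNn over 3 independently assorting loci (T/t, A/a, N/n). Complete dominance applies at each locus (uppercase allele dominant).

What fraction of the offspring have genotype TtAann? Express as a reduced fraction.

P(TtAann) = 1/16

TtAaNn gametes: TAN×1, TAn×1, TaN×1, Tan×1, tAN×1, tAn×1, taN×1, tan×1
ttAaNn gametes: tAN×2, tAn×2, taN×2, tan×2
TtAaNn×ttAaNn grid (8·8=64): TtAANN=2 TtAANn=4 TtAAnn=2 TtAaNN=4 TtAaNn=8 TtAann=4 TtaaNN=2 TtaaNn=4 Ttaann=2 ttAANN=2 ttAANn=4 ttAAnn=2 ttAaNN=4 ttAaNn=8 ttAann=4 ttaaNN=2 ttaaNn=4 ttaann=2
TtAann hits 4/64; gcd=4; 4÷4/64÷4 = 1/16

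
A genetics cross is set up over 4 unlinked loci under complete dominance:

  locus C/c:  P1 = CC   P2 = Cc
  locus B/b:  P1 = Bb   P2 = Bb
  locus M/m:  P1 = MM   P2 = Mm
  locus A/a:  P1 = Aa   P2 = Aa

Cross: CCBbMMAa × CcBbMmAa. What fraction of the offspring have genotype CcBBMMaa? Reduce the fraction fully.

CCBbMMAa gametes: CBMA×4, CBMa×4, CbMA×4, CbMa×4
CcBbMmAa gametes: CBMA×1, CBMa×1, CBmA×1, CBma×1, CbMA×1, CbMa×1, CbmA×1, Cbma×1, cBMA×1, cBMa×1, cBmA×1, cBma×1, cbMA×1, cbMa×1, cbmA×1, cbma×1
CCBbMMAa×CcBbMmAa grid (16·16=256): CCBBMMAA=4 CCBBMMAa=8 CCBBMMaa=4 CCBBMmAA=4 CCBBMmAa=8 CCBBMmaa=4 CCBbMMAA=8 CCBbMMAa=16 CCBbMMaa=8 CCBbMmAA=8 CCBbMmAa=16 CCBbMmaa=8 CCbbMMAA=4 CCbbMMAa=8 CCbbMMaa=4 CCbbMmAA=4 CCbbMmAa=8 CCbbMmaa=4 CcBBMMAA=4 CcBBMMAa=8 CcBBMMaa=4 CcBBMmAA=4 CcBBMmAa=8 CcBBMmaa=4 CcBbMMAA=8 CcBbMMAa=16 CcBbMMaa=8 CcBbMmAA=8 CcBbMmAa=16 CcBbMmaa=8 CcbbMMAA=4 CcbbMMAa=8 CcbbMMaa=4 CcbbMmAA=4 CcbbMmAa=8 CcbbMmaa=4
CcBBMMaa hits 4/256; gcd=4; 4÷4/256÷4 = 1/64

P(CcBBMMaa) = 1/64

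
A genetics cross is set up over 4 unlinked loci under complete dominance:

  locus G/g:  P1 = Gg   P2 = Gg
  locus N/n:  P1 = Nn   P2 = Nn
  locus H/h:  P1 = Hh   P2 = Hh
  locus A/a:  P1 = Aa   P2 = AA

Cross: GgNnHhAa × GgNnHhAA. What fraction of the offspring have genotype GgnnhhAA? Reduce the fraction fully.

P(GgnnhhAA) = 1/64

GgNnHhAa gametes: GNHA×1, GNHa×1, GNhA×1, GNha×1, GnHA×1, GnHa×1, GnhA×1, Gnha×1, gNHA×1, gNHa×1, gNhA×1, gNha×1, gnHA×1, gnHa×1, gnhA×1, gnha×1
GgNnHhAA gametes: GNHA×2, GNhA×2, GnHA×2, GnhA×2, gNHA×2, gNhA×2, gnHA×2, gnhA×2
GgNnHhAa×GgNnHhAA grid (16·16=256): GGNNHHAA=2 GGNNHHAa=2 GGNNHhAA=4 GGNNHhAa=4 GGNNhhAA=2 GGNNhhAa=2 GGNnHHAA=4 GGNnHHAa=4 GGNnHhAA=8 GGNnHhAa=8 GGNnhhAA=4 GGNnhhAa=4 GGnnHHAA=2 GGnnHHAa=2 GGnnHhAA=4 GGnnHhAa=4 GGnnhhAA=2 GGnnhhAa=2 GgNNHHAA=4 GgNNHHAa=4 GgNNHhAA=8 GgNNHhAa=8 GgNNhhAA=4 GgNNhhAa=4 GgNnHHAA=8 GgNnHHAa=8 GgNnHhAA=16 GgNnHhAa=16 GgNnhhAA=8 GgNnhhAa=8 GgnnHHAA=4 GgnnHHAa=4 GgnnHhAA=8 GgnnHhAa=8 GgnnhhAA=4 GgnnhhAa=4 ggNNHHAA=2 ggNNHHAa=2 ggNNHhAA=4 ggNNHhAa=4 ggNNhhAA=2 ggNNhhAa=2 ggNnHHAA=4 ggNnHHAa=4 ggNnHhAA=8 ggNnHhAa=8 ggNnhhAA=4 ggNnhhAa=4 ggnnHHAA=2 ggnnHHAa=2 ggnnHhAA=4 ggnnHhAa=4 ggnnhhAA=2 ggnnhhAa=2
GgnnhhAA hits 4/256; gcd=4; 4÷4/256÷4 = 1/64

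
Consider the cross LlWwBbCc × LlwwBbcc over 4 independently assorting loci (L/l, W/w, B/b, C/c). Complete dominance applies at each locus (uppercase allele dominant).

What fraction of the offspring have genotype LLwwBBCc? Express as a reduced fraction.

P(LLwwBBCc) = 1/64

LlWwBbCc gametes: LWBC×1, LWBc×1, LWbC×1, LWbc×1, LwBC×1, LwBc×1, LwbC×1, Lwbc×1, lWBC×1, lWBc×1, lWbC×1, lWbc×1, lwBC×1, lwBc×1, lwbC×1, lwbc×1
LlwwBbcc gametes: LwBc×4, Lwbc×4, lwBc×4, lwbc×4
LlWwBbCc×LlwwBbcc grid (16·16=256): LLWwBBCc=4 LLWwBBcc=4 LLWwBbCc=8 LLWwBbcc=8 LLWwbbCc=4 LLWwbbcc=4 LLwwBBCc=4 LLwwBBcc=4 LLwwBbCc=8 LLwwBbcc=8 LLwwbbCc=4 LLwwbbcc=4 LlWwBBCc=8 LlWwBBcc=8 LlWwBbCc=16 LlWwBbcc=16 LlWwbbCc=8 LlWwbbcc=8 LlwwBBCc=8 LlwwBBcc=8 LlwwBbCc=16 LlwwBbcc=16 LlwwbbCc=8 Llwwbbcc=8 llWwBBCc=4 llWwBBcc=4 llWwBbCc=8 llWwBbcc=8 llWwbbCc=4 llWwbbcc=4 llwwBBCc=4 llwwBBcc=4 llwwBbCc=8 llwwBbcc=8 llwwbbCc=4 llwwbbcc=4
LLwwBBCc hits 4/256; gcd=4; 4÷4/256÷4 = 1/64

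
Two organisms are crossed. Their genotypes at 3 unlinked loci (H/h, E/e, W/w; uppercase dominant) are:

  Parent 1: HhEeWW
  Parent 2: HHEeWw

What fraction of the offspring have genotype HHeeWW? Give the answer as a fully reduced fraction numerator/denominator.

HhEeWW gametes: HEW×2, HeW×2, hEW×2, heW×2
HHEeWw gametes: HEW×2, HEw×2, HeW×2, Hew×2
HhEeWW×HHEeWw grid (8·8=64): HHEEWW=4 HHEEWw=4 HHEeWW=8 HHEeWw=8 HHeeWW=4 HHeeWw=4 HhEEWW=4 HhEEWw=4 HhEeWW=8 HhEeWw=8 HheeWW=4 HheeWw=4
HHeeWW hits 4/64; gcd=4; 4÷4/64÷4 = 1/16

P(HHeeWW) = 1/16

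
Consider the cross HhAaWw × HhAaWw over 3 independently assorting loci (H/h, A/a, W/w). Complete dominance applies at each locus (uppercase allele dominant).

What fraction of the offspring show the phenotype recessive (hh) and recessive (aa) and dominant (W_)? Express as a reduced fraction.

P(hh aa W_) = 3/64

HhAaWw gametes: HAW×1, HAw×1, HaW×1, Haw×1, hAW×1, hAw×1, haW×1, haw×1
HhAaWw gametes: HAW×1, HAw×1, HaW×1, Haw×1, hAW×1, hAw×1, haW×1, haw×1
HhAaWw×HhAaWw grid (8·8=64): HHAAWW=1 HHAAWw=2 HHAAww=1 HHAaWW=2 HHAaWw=4 HHAaww=2 HHaaWW=1 HHaaWw=2 HHaaww=1 HhAAWW=2 HhAAWw=4 HhAAww=2 HhAaWW=4 HhAaWw=8 HhAaww=4 HhaaWW=2 HhaaWw=4 Hhaaww=2 hhAAWW=1 hhAAWw=2 hhAAww=1 hhAaWW=2 hhAaWw=4 hhAaww=2 hhaaWW=1 hhaaWw=2 hhaaww=1
hh aa W_ hits 3/64; gcd=1; 3÷1/64÷1 = 3/64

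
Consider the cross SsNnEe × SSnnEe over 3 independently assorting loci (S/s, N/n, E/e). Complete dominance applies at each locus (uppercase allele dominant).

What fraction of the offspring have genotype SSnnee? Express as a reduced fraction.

SsNnEe gametes: SNE×1, SNe×1, SnE×1, Sne×1, sNE×1, sNe×1, snE×1, sne×1
SSnnEe gametes: SnE×4, Sne×4
SsNnEe×SSnnEe grid (8·8=64): SSNnEE=4 SSNnEe=8 SSNnee=4 SSnnEE=4 SSnnEe=8 SSnnee=4 SsNnEE=4 SsNnEe=8 SsNnee=4 SsnnEE=4 SsnnEe=8 Ssnnee=4
SSnnee hits 4/64; gcd=4; 4÷4/64÷4 = 1/16

P(SSnnee) = 1/16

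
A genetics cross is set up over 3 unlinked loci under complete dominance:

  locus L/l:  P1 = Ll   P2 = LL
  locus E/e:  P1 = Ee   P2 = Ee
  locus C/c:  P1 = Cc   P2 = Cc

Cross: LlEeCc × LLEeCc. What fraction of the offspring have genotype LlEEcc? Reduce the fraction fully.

LlEeCc gametes: LEC×1, LEc×1, LeC×1, Lec×1, lEC×1, lEc×1, leC×1, lec×1
LLEeCc gametes: LEC×2, LEc×2, LeC×2, Lec×2
LlEeCc×LLEeCc grid (8·8=64): LLEECC=2 LLEECc=4 LLEEcc=2 LLEeCC=4 LLEeCc=8 LLEecc=4 LLeeCC=2 LLeeCc=4 LLeecc=2 LlEECC=2 LlEECc=4 LlEEcc=2 LlEeCC=4 LlEeCc=8 LlEecc=4 LleeCC=2 LleeCc=4 Lleecc=2
LlEEcc hits 2/64; gcd=2; 2÷2/64÷2 = 1/32

P(LlEEcc) = 1/32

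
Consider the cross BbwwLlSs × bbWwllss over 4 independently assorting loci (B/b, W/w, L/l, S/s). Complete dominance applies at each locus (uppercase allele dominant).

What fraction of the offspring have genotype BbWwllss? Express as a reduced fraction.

P(BbWwllss) = 1/16

BbwwLlSs gametes: BwLS×2, BwLs×2, BwlS×2, Bwls×2, bwLS×2, bwLs×2, bwlS×2, bwls×2
bbWwllss gametes: bWls×8, bwls×8
BbwwLlSs×bbWwllss grid (16·16=256): BbWwLlSs=16 BbWwLlss=16 BbWwllSs=16 BbWwllss=16 BbwwLlSs=16 BbwwLlss=16 BbwwllSs=16 Bbwwllss=16 bbWwLlSs=16 bbWwLlss=16 bbWwllSs=16 bbWwllss=16 bbwwLlSs=16 bbwwLlss=16 bbwwllSs=16 bbwwllss=16
BbWwllss hits 16/256; gcd=16; 16÷16/256÷16 = 1/16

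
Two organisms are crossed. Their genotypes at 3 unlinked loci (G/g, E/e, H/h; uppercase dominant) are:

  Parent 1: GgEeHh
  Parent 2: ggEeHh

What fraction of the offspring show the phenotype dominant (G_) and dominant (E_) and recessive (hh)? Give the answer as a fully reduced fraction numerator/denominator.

P(G_ E_ hh) = 3/32

GgEeHh gametes: GEH×1, GEh×1, GeH×1, Geh×1, gEH×1, gEh×1, geH×1, geh×1
ggEeHh gametes: gEH×2, gEh×2, geH×2, geh×2
GgEeHh×ggEeHh grid (8·8=64): GgEEHH=2 GgEEHh=4 GgEEhh=2 GgEeHH=4 GgEeHh=8 GgEehh=4 GgeeHH=2 GgeeHh=4 Ggeehh=2 ggEEHH=2 ggEEHh=4 ggEEhh=2 ggEeHH=4 ggEeHh=8 ggEehh=4 ggeeHH=2 ggeeHh=4 ggeehh=2
G_ E_ hh hits 6/64; gcd=2; 6÷2/64÷2 = 3/32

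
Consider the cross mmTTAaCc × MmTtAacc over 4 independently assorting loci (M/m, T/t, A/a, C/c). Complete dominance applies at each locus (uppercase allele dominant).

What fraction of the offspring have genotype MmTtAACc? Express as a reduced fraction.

P(MmTtAACc) = 1/32

mmTTAaCc gametes: mTAC×4, mTAc×4, mTaC×4, mTac×4
MmTtAacc gametes: MTAc×2, MTac×2, MtAc×2, Mtac×2, mTAc×2, mTac×2, mtAc×2, mtac×2
mmTTAaCc×MmTtAacc grid (16·16=256): MmTTAACc=8 MmTTAAcc=8 MmTTAaCc=16 MmTTAacc=16 MmTTaaCc=8 MmTTaacc=8 MmTtAACc=8 MmTtAAcc=8 MmTtAaCc=16 MmTtAacc=16 MmTtaaCc=8 MmTtaacc=8 mmTTAACc=8 mmTTAAcc=8 mmTTAaCc=16 mmTTAacc=16 mmTTaaCc=8 mmTTaacc=8 mmTtAACc=8 mmTtAAcc=8 mmTtAaCc=16 mmTtAacc=16 mmTtaaCc=8 mmTtaacc=8
MmTtAACc hits 8/256; gcd=8; 8÷8/256÷8 = 1/32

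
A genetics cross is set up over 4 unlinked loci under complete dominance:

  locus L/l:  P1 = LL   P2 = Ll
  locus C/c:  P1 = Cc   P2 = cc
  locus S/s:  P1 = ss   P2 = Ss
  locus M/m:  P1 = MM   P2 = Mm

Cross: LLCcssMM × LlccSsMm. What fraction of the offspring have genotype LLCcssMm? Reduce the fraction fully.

P(LLCcssMm) = 1/16

LLCcssMM gametes: LCsM×8, LcsM×8
LlccSsMm gametes: LcSM×2, LcSm×2, LcsM×2, Lcsm×2, lcSM×2, lcSm×2, lcsM×2, lcsm×2
LLCcssMM×LlccSsMm grid (16·16=256): LLCcSsMM=16 LLCcSsMm=16 LLCcssMM=16 LLCcssMm=16 LLccSsMM=16 LLccSsMm=16 LLccssMM=16 LLccssMm=16 LlCcSsMM=16 LlCcSsMm=16 LlCcssMM=16 LlCcssMm=16 LlccSsMM=16 LlccSsMm=16 LlccssMM=16 LlccssMm=16
LLCcssMm hits 16/256; gcd=16; 16÷16/256÷16 = 1/16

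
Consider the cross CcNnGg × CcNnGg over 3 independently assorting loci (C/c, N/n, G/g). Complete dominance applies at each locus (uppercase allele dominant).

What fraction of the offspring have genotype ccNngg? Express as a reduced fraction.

CcNnGg gametes: CNG×1, CNg×1, CnG×1, Cng×1, cNG×1, cNg×1, cnG×1, cng×1
CcNnGg gametes: CNG×1, CNg×1, CnG×1, Cng×1, cNG×1, cNg×1, cnG×1, cng×1
CcNnGg×CcNnGg grid (8·8=64): CCNNGG=1 CCNNGg=2 CCNNgg=1 CCNnGG=2 CCNnGg=4 CCNngg=2 CCnnGG=1 CCnnGg=2 CCnngg=1 CcNNGG=2 CcNNGg=4 CcNNgg=2 CcNnGG=4 CcNnGg=8 CcNngg=4 CcnnGG=2 CcnnGg=4 Ccnngg=2 ccNNGG=1 ccNNGg=2 ccNNgg=1 ccNnGG=2 ccNnGg=4 ccNngg=2 ccnnGG=1 ccnnGg=2 ccnngg=1
ccNngg hits 2/64; gcd=2; 2÷2/64÷2 = 1/32

P(ccNngg) = 1/32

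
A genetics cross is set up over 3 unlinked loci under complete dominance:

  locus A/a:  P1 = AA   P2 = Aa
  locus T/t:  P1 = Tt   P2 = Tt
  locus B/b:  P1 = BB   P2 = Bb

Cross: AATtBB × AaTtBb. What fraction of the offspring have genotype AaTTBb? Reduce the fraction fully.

P(AaTTBb) = 1/16

AATtBB gametes: ATB×4, AtB×4
AaTtBb gametes: ATB×1, ATb×1, AtB×1, Atb×1, aTB×1, aTb×1, atB×1, atb×1
AATtBB×AaTtBb grid (8·8=64): AATTBB=4 AATTBb=4 AATtBB=8 AATtBb=8 AAttBB=4 AAttBb=4 AaTTBB=4 AaTTBb=4 AaTtBB=8 AaTtBb=8 AattBB=4 AattBb=4
AaTTBb hits 4/64; gcd=4; 4÷4/64÷4 = 1/16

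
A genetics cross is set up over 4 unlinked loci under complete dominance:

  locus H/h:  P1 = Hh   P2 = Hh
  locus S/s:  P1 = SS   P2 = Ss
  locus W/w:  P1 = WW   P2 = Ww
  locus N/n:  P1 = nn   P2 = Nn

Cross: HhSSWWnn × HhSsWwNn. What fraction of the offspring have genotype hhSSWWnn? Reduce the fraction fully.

P(hhSSWWnn) = 1/32

HhSSWWnn gametes: HSWn×8, hSWn×8
HhSsWwNn gametes: HSWN×1, HSWn×1, HSwN×1, HSwn×1, HsWN×1, HsWn×1, HswN×1, Hswn×1, hSWN×1, hSWn×1, hSwN×1, hSwn×1, hsWN×1, hsWn×1, hswN×1, hswn×1
HhSSWWnn×HhSsWwNn grid (16·16=256): HHSSWWNn=8 HHSSWWnn=8 HHSSWwNn=8 HHSSWwnn=8 HHSsWWNn=8 HHSsWWnn=8 HHSsWwNn=8 HHSsWwnn=8 HhSSWWNn=16 HhSSWWnn=16 HhSSWwNn=16 HhSSWwnn=16 HhSsWWNn=16 HhSsWWnn=16 HhSsWwNn=16 HhSsWwnn=16 hhSSWWNn=8 hhSSWWnn=8 hhSSWwNn=8 hhSSWwnn=8 hhSsWWNn=8 hhSsWWnn=8 hhSsWwNn=8 hhSsWwnn=8
hhSSWWnn hits 8/256; gcd=8; 8÷8/256÷8 = 1/32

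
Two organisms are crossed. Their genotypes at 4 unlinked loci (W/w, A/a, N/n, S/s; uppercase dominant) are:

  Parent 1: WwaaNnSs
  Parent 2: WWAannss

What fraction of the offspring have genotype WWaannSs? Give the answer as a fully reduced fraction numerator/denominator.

WwaaNnSs gametes: WaNS×2, WaNs×2, WanS×2, Wans×2, waNS×2, waNs×2, wanS×2, wans×2
WWAannss gametes: WAns×8, Wans×8
WwaaNnSs×WWAannss grid (16·16=256): WWAaNnSs=16 WWAaNnss=16 WWAannSs=16 WWAannss=16 WWaaNnSs=16 WWaaNnss=16 WWaannSs=16 WWaannss=16 WwAaNnSs=16 WwAaNnss=16 WwAannSs=16 WwAannss=16 WwaaNnSs=16 WwaaNnss=16 WwaannSs=16 Wwaannss=16
WWaannSs hits 16/256; gcd=16; 16÷16/256÷16 = 1/16

P(WWaannSs) = 1/16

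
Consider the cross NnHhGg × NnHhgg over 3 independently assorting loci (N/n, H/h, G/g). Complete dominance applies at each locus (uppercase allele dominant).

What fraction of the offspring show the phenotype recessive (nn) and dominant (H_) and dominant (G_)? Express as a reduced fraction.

P(nn H_ G_) = 3/32

NnHhGg gametes: NHG×1, NHg×1, NhG×1, Nhg×1, nHG×1, nHg×1, nhG×1, nhg×1
NnHhgg gametes: NHg×2, Nhg×2, nHg×2, nhg×2
NnHhGg×NnHhgg grid (8·8=64): NNHHGg=2 NNHHgg=2 NNHhGg=4 NNHhgg=4 NNhhGg=2 NNhhgg=2 NnHHGg=4 NnHHgg=4 NnHhGg=8 NnHhgg=8 NnhhGg=4 Nnhhgg=4 nnHHGg=2 nnHHgg=2 nnHhGg=4 nnHhgg=4 nnhhGg=2 nnhhgg=2
nn H_ G_ hits 6/64; gcd=2; 6÷2/64÷2 = 3/32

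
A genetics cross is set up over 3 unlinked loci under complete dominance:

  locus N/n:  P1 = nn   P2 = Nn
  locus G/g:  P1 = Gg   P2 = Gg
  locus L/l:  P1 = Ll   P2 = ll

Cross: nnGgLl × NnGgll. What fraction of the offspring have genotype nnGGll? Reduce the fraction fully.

P(nnGGll) = 1/16

nnGgLl gametes: nGL×2, nGl×2, ngL×2, ngl×2
NnGgll gametes: NGl×2, Ngl×2, nGl×2, ngl×2
nnGgLl×NnGgll grid (8·8=64): NnGGLl=4 NnGGll=4 NnGgLl=8 NnGgll=8 NnggLl=4 Nnggll=4 nnGGLl=4 nnGGll=4 nnGgLl=8 nnGgll=8 nnggLl=4 nnggll=4
nnGGll hits 4/64; gcd=4; 4÷4/64÷4 = 1/16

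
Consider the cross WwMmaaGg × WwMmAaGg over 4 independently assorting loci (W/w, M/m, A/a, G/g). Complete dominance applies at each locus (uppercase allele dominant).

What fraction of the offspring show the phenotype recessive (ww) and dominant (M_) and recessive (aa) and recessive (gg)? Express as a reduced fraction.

WwMmaaGg gametes: WMaG×2, WMag×2, WmaG×2, Wmag×2, wMaG×2, wMag×2, wmaG×2, wmag×2
WwMmAaGg gametes: WMAG×1, WMAg×1, WMaG×1, WMag×1, WmAG×1, WmAg×1, WmaG×1, Wmag×1, wMAG×1, wMAg×1, wMaG×1, wMag×1, wmAG×1, wmAg×1, wmaG×1, wmag×1
WwMmaaGg×WwMmAaGg grid (16·16=256): WWMMAaGG=2 WWMMAaGg=4 WWMMAagg=2 WWMMaaGG=2 WWMMaaGg=4 WWMMaagg=2 WWMmAaGG=4 WWMmAaGg=8 WWMmAagg=4 WWMmaaGG=4 WWMmaaGg=8 WWMmaagg=4 WWmmAaGG=2 WWmmAaGg=4 WWmmAagg=2 WWmmaaGG=2 WWmmaaGg=4 WWmmaagg=2 WwMMAaGG=4 WwMMAaGg=8 WwMMAagg=4 WwMMaaGG=4 WwMMaaGg=8 WwMMaagg=4 WwMmAaGG=8 WwMmAaGg=16 WwMmAagg=8 WwMmaaGG=8 WwMmaaGg=16 WwMmaagg=8 WwmmAaGG=4 WwmmAaGg=8 WwmmAagg=4 WwmmaaGG=4 WwmmaaGg=8 Wwmmaagg=4 wwMMAaGG=2 wwMMAaGg=4 wwMMAagg=2 wwMMaaGG=2 wwMMaaGg=4 wwMMaagg=2 wwMmAaGG=4 wwMmAaGg=8 wwMmAagg=4 wwMmaaGG=4 wwMmaaGg=8 wwMmaagg=4 wwmmAaGG=2 wwmmAaGg=4 wwmmAagg=2 wwmmaaGG=2 wwmmaaGg=4 wwmmaagg=2
ww M_ aa gg hits 6/256; gcd=2; 6÷2/256÷2 = 3/128

P(ww M_ aa gg) = 3/128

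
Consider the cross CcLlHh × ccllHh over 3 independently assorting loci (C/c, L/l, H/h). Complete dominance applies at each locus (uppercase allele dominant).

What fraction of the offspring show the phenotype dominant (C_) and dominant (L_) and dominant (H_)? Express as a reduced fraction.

P(C_ L_ H_) = 3/16

CcLlHh gametes: CLH×1, CLh×1, ClH×1, Clh×1, cLH×1, cLh×1, clH×1, clh×1
ccllHh gametes: clH×4, clh×4
CcLlHh×ccllHh grid (8·8=64): CcLlHH=4 CcLlHh=8 CcLlhh=4 CcllHH=4 CcllHh=8 Ccllhh=4 ccLlHH=4 ccLlHh=8 ccLlhh=4 ccllHH=4 ccllHh=8 ccllhh=4
C_ L_ H_ hits 12/64; gcd=4; 12÷4/64÷4 = 3/16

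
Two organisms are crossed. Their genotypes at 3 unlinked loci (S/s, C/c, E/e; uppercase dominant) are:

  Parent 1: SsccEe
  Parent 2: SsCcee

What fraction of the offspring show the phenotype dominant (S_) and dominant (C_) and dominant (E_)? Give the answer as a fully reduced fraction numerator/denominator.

SsccEe gametes: ScE×2, Sce×2, scE×2, sce×2
SsCcee gametes: SCe×2, Sce×2, sCe×2, sce×2
SsccEe×SsCcee grid (8·8=64): SSCcEe=4 SSCcee=4 SSccEe=4 SSccee=4 SsCcEe=8 SsCcee=8 SsccEe=8 Ssccee=8 ssCcEe=4 ssCcee=4 ssccEe=4 ssccee=4
S_ C_ E_ hits 12/64; gcd=4; 12÷4/64÷4 = 3/16

P(S_ C_ E_) = 3/16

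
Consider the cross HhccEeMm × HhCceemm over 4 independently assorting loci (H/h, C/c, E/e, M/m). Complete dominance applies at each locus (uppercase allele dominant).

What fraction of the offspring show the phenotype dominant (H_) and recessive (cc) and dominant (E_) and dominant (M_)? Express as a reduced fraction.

P(H_ cc E_ M_) = 3/32

HhccEeMm gametes: HcEM×2, HcEm×2, HceM×2, Hcem×2, hcEM×2, hcEm×2, hceM×2, hcem×2
HhCceemm gametes: HCem×4, Hcem×4, hCem×4, hcem×4
HhccEeMm×HhCceemm grid (16·16=256): HHCcEeMm=8 HHCcEemm=8 HHCceeMm=8 HHCceemm=8 HHccEeMm=8 HHccEemm=8 HHcceeMm=8 HHcceemm=8 HhCcEeMm=16 HhCcEemm=16 HhCceeMm=16 HhCceemm=16 HhccEeMm=16 HhccEemm=16 HhcceeMm=16 Hhcceemm=16 hhCcEeMm=8 hhCcEemm=8 hhCceeMm=8 hhCceemm=8 hhccEeMm=8 hhccEemm=8 hhcceeMm=8 hhcceemm=8
H_ cc E_ M_ hits 24/256; gcd=8; 24÷8/256÷8 = 3/32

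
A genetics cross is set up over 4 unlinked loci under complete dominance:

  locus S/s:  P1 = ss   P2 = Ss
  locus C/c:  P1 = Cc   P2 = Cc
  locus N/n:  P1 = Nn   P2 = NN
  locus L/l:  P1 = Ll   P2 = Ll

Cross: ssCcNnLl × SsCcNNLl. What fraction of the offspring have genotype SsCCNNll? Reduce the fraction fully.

ssCcNnLl gametes: sCNL×2, sCNl×2, sCnL×2, sCnl×2, scNL×2, scNl×2, scnL×2, scnl×2
SsCcNNLl gametes: SCNL×2, SCNl×2, ScNL×2, ScNl×2, sCNL×2, sCNl×2, scNL×2, scNl×2
ssCcNnLl×SsCcNNLl grid (16·16=256): SsCCNNLL=4 SsCCNNLl=8 SsCCNNll=4 SsCCNnLL=4 SsCCNnLl=8 SsCCNnll=4 SsCcNNLL=8 SsCcNNLl=16 SsCcNNll=8 SsCcNnLL=8 SsCcNnLl=16 SsCcNnll=8 SsccNNLL=4 SsccNNLl=8 SsccNNll=4 SsccNnLL=4 SsccNnLl=8 SsccNnll=4 ssCCNNLL=4 ssCCNNLl=8 ssCCNNll=4 ssCCNnLL=4 ssCCNnLl=8 ssCCNnll=4 ssCcNNLL=8 ssCcNNLl=16 ssCcNNll=8 ssCcNnLL=8 ssCcNnLl=16 ssCcNnll=8 ssccNNLL=4 ssccNNLl=8 ssccNNll=4 ssccNnLL=4 ssccNnLl=8 ssccNnll=4
SsCCNNll hits 4/256; gcd=4; 4÷4/256÷4 = 1/64

P(SsCCNNll) = 1/64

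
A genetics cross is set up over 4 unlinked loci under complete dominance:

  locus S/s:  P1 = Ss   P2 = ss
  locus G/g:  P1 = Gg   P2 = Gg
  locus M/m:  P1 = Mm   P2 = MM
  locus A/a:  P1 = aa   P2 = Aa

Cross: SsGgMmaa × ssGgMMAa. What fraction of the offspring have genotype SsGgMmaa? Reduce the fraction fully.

P(SsGgMmaa) = 1/16

SsGgMmaa gametes: SGMa×2, SGma×2, SgMa×2, Sgma×2, sGMa×2, sGma×2, sgMa×2, sgma×2
ssGgMMAa gametes: sGMA×4, sGMa×4, sgMA×4, sgMa×4
SsGgMmaa×ssGgMMAa grid (16·16=256): SsGGMMAa=8 SsGGMMaa=8 SsGGMmAa=8 SsGGMmaa=8 SsGgMMAa=16 SsGgMMaa=16 SsGgMmAa=16 SsGgMmaa=16 SsggMMAa=8 SsggMMaa=8 SsggMmAa=8 SsggMmaa=8 ssGGMMAa=8 ssGGMMaa=8 ssGGMmAa=8 ssGGMmaa=8 ssGgMMAa=16 ssGgMMaa=16 ssGgMmAa=16 ssGgMmaa=16 ssggMMAa=8 ssggMMaa=8 ssggMmAa=8 ssggMmaa=8
SsGgMmaa hits 16/256; gcd=16; 16÷16/256÷16 = 1/16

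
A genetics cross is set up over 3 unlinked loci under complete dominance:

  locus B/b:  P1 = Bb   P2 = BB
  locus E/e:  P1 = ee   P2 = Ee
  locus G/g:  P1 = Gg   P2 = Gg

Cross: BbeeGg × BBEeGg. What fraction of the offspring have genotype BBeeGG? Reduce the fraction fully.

BbeeGg gametes: BeG×2, Beg×2, beG×2, beg×2
BBEeGg gametes: BEG×2, BEg×2, BeG×2, Beg×2
BbeeGg×BBEeGg grid (8·8=64): BBEeGG=4 BBEeGg=8 BBEegg=4 BBeeGG=4 BBeeGg=8 BBeegg=4 BbEeGG=4 BbEeGg=8 BbEegg=4 BbeeGG=4 BbeeGg=8 Bbeegg=4
BBeeGG hits 4/64; gcd=4; 4÷4/64÷4 = 1/16

P(BBeeGG) = 1/16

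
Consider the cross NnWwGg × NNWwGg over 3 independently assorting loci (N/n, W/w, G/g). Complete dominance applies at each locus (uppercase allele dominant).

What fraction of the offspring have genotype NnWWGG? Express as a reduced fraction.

NnWwGg gametes: NWG×1, NWg×1, NwG×1, Nwg×1, nWG×1, nWg×1, nwG×1, nwg×1
NNWwGg gametes: NWG×2, NWg×2, NwG×2, Nwg×2
NnWwGg×NNWwGg grid (8·8=64): NNWWGG=2 NNWWGg=4 NNWWgg=2 NNWwGG=4 NNWwGg=8 NNWwgg=4 NNwwGG=2 NNwwGg=4 NNwwgg=2 NnWWGG=2 NnWWGg=4 NnWWgg=2 NnWwGG=4 NnWwGg=8 NnWwgg=4 NnwwGG=2 NnwwGg=4 Nnwwgg=2
NnWWGG hits 2/64; gcd=2; 2÷2/64÷2 = 1/32

P(NnWWGG) = 1/32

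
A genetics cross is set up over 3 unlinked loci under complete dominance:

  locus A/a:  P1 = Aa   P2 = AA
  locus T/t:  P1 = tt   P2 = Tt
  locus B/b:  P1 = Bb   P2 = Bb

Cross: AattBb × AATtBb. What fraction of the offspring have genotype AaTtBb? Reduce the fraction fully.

P(AaTtBb) = 1/8

AattBb gametes: AtB×2, Atb×2, atB×2, atb×2
AATtBb gametes: ATB×2, ATb×2, AtB×2, Atb×2
AattBb×AATtBb grid (8·8=64): AATtBB=4 AATtBb=8 AATtbb=4 AAttBB=4 AAttBb=8 AAttbb=4 AaTtBB=4 AaTtBb=8 AaTtbb=4 AattBB=4 AattBb=8 Aattbb=4
AaTtBb hits 8/64; gcd=8; 8÷8/64÷8 = 1/8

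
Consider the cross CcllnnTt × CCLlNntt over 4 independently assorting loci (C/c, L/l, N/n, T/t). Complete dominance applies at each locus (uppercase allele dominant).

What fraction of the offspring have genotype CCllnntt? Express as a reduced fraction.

P(CCllnntt) = 1/16

CcllnnTt gametes: ClnT×4, Clnt×4, clnT×4, clnt×4
CCLlNntt gametes: CLNt×4, CLnt×4, ClNt×4, Clnt×4
CcllnnTt×CCLlNntt grid (16·16=256): CCLlNnTt=16 CCLlNntt=16 CCLlnnTt=16 CCLlnntt=16 CCllNnTt=16 CCllNntt=16 CCllnnTt=16 CCllnntt=16 CcLlNnTt=16 CcLlNntt=16 CcLlnnTt=16 CcLlnntt=16 CcllNnTt=16 CcllNntt=16 CcllnnTt=16 Ccllnntt=16
CCllnntt hits 16/256; gcd=16; 16÷16/256÷16 = 1/16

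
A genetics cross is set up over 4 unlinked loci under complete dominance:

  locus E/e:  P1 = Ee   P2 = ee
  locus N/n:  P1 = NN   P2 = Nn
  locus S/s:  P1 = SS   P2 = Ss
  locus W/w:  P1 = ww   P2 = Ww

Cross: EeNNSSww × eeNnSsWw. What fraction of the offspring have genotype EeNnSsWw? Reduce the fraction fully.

P(EeNnSsWw) = 1/16

EeNNSSww gametes: ENSw×8, eNSw×8
eeNnSsWw gametes: eNSW×2, eNSw×2, eNsW×2, eNsw×2, enSW×2, enSw×2, ensW×2, ensw×2
EeNNSSww×eeNnSsWw grid (16·16=256): EeNNSSWw=16 EeNNSSww=16 EeNNSsWw=16 EeNNSsww=16 EeNnSSWw=16 EeNnSSww=16 EeNnSsWw=16 EeNnSsww=16 eeNNSSWw=16 eeNNSSww=16 eeNNSsWw=16 eeNNSsww=16 eeNnSSWw=16 eeNnSSww=16 eeNnSsWw=16 eeNnSsww=16
EeNnSsWw hits 16/256; gcd=16; 16÷16/256÷16 = 1/16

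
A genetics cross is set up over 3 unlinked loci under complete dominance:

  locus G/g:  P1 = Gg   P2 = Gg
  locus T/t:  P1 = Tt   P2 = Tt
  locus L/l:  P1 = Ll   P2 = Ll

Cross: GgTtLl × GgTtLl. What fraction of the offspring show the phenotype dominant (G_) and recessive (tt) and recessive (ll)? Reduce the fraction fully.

P(G_ tt ll) = 3/64

GgTtLl gametes: GTL×1, GTl×1, GtL×1, Gtl×1, gTL×1, gTl×1, gtL×1, gtl×1
GgTtLl gametes: GTL×1, GTl×1, GtL×1, Gtl×1, gTL×1, gTl×1, gtL×1, gtl×1
GgTtLl×GgTtLl grid (8·8=64): GGTTLL=1 GGTTLl=2 GGTTll=1 GGTtLL=2 GGTtLl=4 GGTtll=2 GGttLL=1 GGttLl=2 GGttll=1 GgTTLL=2 GgTTLl=4 GgTTll=2 GgTtLL=4 GgTtLl=8 GgTtll=4 GgttLL=2 GgttLl=4 Ggttll=2 ggTTLL=1 ggTTLl=2 ggTTll=1 ggTtLL=2 ggTtLl=4 ggTtll=2 ggttLL=1 ggttLl=2 ggttll=1
G_ tt ll hits 3/64; gcd=1; 3÷1/64÷1 = 3/64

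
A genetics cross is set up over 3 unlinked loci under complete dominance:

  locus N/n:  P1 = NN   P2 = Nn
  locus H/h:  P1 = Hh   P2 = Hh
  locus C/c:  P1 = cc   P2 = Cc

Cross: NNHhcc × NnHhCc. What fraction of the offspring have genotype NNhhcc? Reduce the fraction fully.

NNHhcc gametes: NHc×4, Nhc×4
NnHhCc gametes: NHC×1, NHc×1, NhC×1, Nhc×1, nHC×1, nHc×1, nhC×1, nhc×1
NNHhcc×NnHhCc grid (8·8=64): NNHHCc=4 NNHHcc=4 NNHhCc=8 NNHhcc=8 NNhhCc=4 NNhhcc=4 NnHHCc=4 NnHHcc=4 NnHhCc=8 NnHhcc=8 NnhhCc=4 Nnhhcc=4
NNhhcc hits 4/64; gcd=4; 4÷4/64÷4 = 1/16

P(NNhhcc) = 1/16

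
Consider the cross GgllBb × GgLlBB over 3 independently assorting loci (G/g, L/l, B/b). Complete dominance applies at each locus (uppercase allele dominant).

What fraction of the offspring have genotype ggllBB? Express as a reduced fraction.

GgllBb gametes: GlB×2, Glb×2, glB×2, glb×2
GgLlBB gametes: GLB×2, GlB×2, gLB×2, glB×2
GgllBb×GgLlBB grid (8·8=64): GGLlBB=4 GGLlBb=4 GGllBB=4 GGllBb=4 GgLlBB=8 GgLlBb=8 GgllBB=8 GgllBb=8 ggLlBB=4 ggLlBb=4 ggllBB=4 ggllBb=4
ggllBB hits 4/64; gcd=4; 4÷4/64÷4 = 1/16

P(ggllBB) = 1/16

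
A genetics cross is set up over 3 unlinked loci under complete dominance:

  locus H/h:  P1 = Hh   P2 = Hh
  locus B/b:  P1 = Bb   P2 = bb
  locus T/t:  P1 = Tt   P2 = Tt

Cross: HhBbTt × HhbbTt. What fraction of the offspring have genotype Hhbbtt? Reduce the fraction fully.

P(Hhbbtt) = 1/16

HhBbTt gametes: HBT×1, HBt×1, HbT×1, Hbt×1, hBT×1, hBt×1, hbT×1, hbt×1
HhbbTt gametes: HbT×2, Hbt×2, hbT×2, hbt×2
HhBbTt×HhbbTt grid (8·8=64): HHBbTT=2 HHBbTt=4 HHBbtt=2 HHbbTT=2 HHbbTt=4 HHbbtt=2 HhBbTT=4 HhBbTt=8 HhBbtt=4 HhbbTT=4 HhbbTt=8 Hhbbtt=4 hhBbTT=2 hhBbTt=4 hhBbtt=2 hhbbTT=2 hhbbTt=4 hhbbtt=2
Hhbbtt hits 4/64; gcd=4; 4÷4/64÷4 = 1/16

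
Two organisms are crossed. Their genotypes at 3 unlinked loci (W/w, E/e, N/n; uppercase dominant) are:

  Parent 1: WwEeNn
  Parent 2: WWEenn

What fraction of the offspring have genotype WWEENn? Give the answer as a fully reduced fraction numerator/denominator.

WwEeNn gametes: WEN×1, WEn×1, WeN×1, Wen×1, wEN×1, wEn×1, weN×1, wen×1
WWEenn gametes: WEn×4, Wen×4
WwEeNn×WWEenn grid (8·8=64): WWEENn=4 WWEEnn=4 WWEeNn=8 WWEenn=8 WWeeNn=4 WWeenn=4 WwEENn=4 WwEEnn=4 WwEeNn=8 WwEenn=8 WweeNn=4 Wweenn=4
WWEENn hits 4/64; gcd=4; 4÷4/64÷4 = 1/16

P(WWEENn) = 1/16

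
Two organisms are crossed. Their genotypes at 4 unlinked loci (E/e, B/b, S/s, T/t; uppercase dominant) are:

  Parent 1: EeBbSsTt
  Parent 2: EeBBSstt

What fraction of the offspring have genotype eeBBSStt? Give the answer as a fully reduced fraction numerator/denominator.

EeBbSsTt gametes: EBST×1, EBSt×1, EBsT×1, EBst×1, EbST×1, EbSt×1, EbsT×1, Ebst×1, eBST×1, eBSt×1, eBsT×1, eBst×1, ebST×1, ebSt×1, ebsT×1, ebst×1
EeBBSstt gametes: EBSt×4, EBst×4, eBSt×4, eBst×4
EeBbSsTt×EeBBSstt grid (16·16=256): EEBBSSTt=4 EEBBSStt=4 EEBBSsTt=8 EEBBSstt=8 EEBBssTt=4 EEBBsstt=4 EEBbSSTt=4 EEBbSStt=4 EEBbSsTt=8 EEBbSstt=8 EEBbssTt=4 EEBbsstt=4 EeBBSSTt=8 EeBBSStt=8 EeBBSsTt=16 EeBBSstt=16 EeBBssTt=8 EeBBsstt=8 EeBbSSTt=8 EeBbSStt=8 EeBbSsTt=16 EeBbSstt=16 EeBbssTt=8 EeBbsstt=8 eeBBSSTt=4 eeBBSStt=4 eeBBSsTt=8 eeBBSstt=8 eeBBssTt=4 eeBBsstt=4 eeBbSSTt=4 eeBbSStt=4 eeBbSsTt=8 eeBbSstt=8 eeBbssTt=4 eeBbsstt=4
eeBBSStt hits 4/256; gcd=4; 4÷4/256÷4 = 1/64

P(eeBBSStt) = 1/64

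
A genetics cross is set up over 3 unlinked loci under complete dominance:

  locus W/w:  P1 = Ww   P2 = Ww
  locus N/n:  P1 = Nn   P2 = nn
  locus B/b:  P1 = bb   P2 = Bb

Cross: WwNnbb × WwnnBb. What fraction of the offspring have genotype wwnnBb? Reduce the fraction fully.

P(wwnnBb) = 1/16

WwNnbb gametes: WNb×2, Wnb×2, wNb×2, wnb×2
WwnnBb gametes: WnB×2, Wnb×2, wnB×2, wnb×2
WwNnbb×WwnnBb grid (8·8=64): WWNnBb=4 WWNnbb=4 WWnnBb=4 WWnnbb=4 WwNnBb=8 WwNnbb=8 WwnnBb=8 Wwnnbb=8 wwNnBb=4 wwNnbb=4 wwnnBb=4 wwnnbb=4
wwnnBb hits 4/64; gcd=4; 4÷4/64÷4 = 1/16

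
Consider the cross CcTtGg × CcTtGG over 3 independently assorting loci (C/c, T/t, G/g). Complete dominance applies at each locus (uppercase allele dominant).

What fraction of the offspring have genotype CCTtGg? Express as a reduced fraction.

P(CCTtGg) = 1/16

CcTtGg gametes: CTG×1, CTg×1, CtG×1, Ctg×1, cTG×1, cTg×1, ctG×1, ctg×1
CcTtGG gametes: CTG×2, CtG×2, cTG×2, ctG×2
CcTtGg×CcTtGG grid (8·8=64): CCTTGG=2 CCTTGg=2 CCTtGG=4 CCTtGg=4 CCttGG=2 CCttGg=2 CcTTGG=4 CcTTGg=4 CcTtGG=8 CcTtGg=8 CcttGG=4 CcttGg=4 ccTTGG=2 ccTTGg=2 ccTtGG=4 ccTtGg=4 ccttGG=2 ccttGg=2
CCTtGg hits 4/64; gcd=4; 4÷4/64÷4 = 1/16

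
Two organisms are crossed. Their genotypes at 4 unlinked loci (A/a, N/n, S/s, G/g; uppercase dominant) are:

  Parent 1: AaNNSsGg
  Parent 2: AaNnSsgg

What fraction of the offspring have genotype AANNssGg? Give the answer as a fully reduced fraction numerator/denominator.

AaNNSsGg gametes: ANSG×2, ANSg×2, ANsG×2, ANsg×2, aNSG×2, aNSg×2, aNsG×2, aNsg×2
AaNnSsgg gametes: ANSg×2, ANsg×2, AnSg×2, Ansg×2, aNSg×2, aNsg×2, anSg×2, ansg×2
AaNNSsGg×AaNnSsgg grid (16·16=256): AANNSSGg=4 AANNSSgg=4 AANNSsGg=8 AANNSsgg=8 AANNssGg=4 AANNssgg=4 AANnSSGg=4 AANnSSgg=4 AANnSsGg=8 AANnSsgg=8 AANnssGg=4 AANnssgg=4 AaNNSSGg=8 AaNNSSgg=8 AaNNSsGg=16 AaNNSsgg=16 AaNNssGg=8 AaNNssgg=8 AaNnSSGg=8 AaNnSSgg=8 AaNnSsGg=16 AaNnSsgg=16 AaNnssGg=8 AaNnssgg=8 aaNNSSGg=4 aaNNSSgg=4 aaNNSsGg=8 aaNNSsgg=8 aaNNssGg=4 aaNNssgg=4 aaNnSSGg=4 aaNnSSgg=4 aaNnSsGg=8 aaNnSsgg=8 aaNnssGg=4 aaNnssgg=4
AANNssGg hits 4/256; gcd=4; 4÷4/256÷4 = 1/64

P(AANNssGg) = 1/64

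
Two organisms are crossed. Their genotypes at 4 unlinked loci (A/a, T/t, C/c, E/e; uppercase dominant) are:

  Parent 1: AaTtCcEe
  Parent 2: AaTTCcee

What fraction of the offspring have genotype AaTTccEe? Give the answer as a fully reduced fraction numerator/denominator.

P(AaTTccEe) = 1/32

AaTtCcEe gametes: ATCE×1, ATCe×1, ATcE×1, ATce×1, AtCE×1, AtCe×1, AtcE×1, Atce×1, aTCE×1, aTCe×1, aTcE×1, aTce×1, atCE×1, atCe×1, atcE×1, atce×1
AaTTCcee gametes: ATCe×4, ATce×4, aTCe×4, aTce×4
AaTtCcEe×AaTTCcee grid (16·16=256): AATTCCEe=4 AATTCCee=4 AATTCcEe=8 AATTCcee=8 AATTccEe=4 AATTccee=4 AATtCCEe=4 AATtCCee=4 AATtCcEe=8 AATtCcee=8 AATtccEe=4 AATtccee=4 AaTTCCEe=8 AaTTCCee=8 AaTTCcEe=16 AaTTCcee=16 AaTTccEe=8 AaTTccee=8 AaTtCCEe=8 AaTtCCee=8 AaTtCcEe=16 AaTtCcee=16 AaTtccEe=8 AaTtccee=8 aaTTCCEe=4 aaTTCCee=4 aaTTCcEe=8 aaTTCcee=8 aaTTccEe=4 aaTTccee=4 aaTtCCEe=4 aaTtCCee=4 aaTtCcEe=8 aaTtCcee=8 aaTtccEe=4 aaTtccee=4
AaTTccEe hits 8/256; gcd=8; 8÷8/256÷8 = 1/32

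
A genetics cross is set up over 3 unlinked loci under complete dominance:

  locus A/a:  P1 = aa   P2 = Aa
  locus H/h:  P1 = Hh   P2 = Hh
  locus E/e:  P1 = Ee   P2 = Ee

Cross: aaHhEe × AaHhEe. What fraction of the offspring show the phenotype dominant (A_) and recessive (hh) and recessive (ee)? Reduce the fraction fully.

P(A_ hh ee) = 1/32

aaHhEe gametes: aHE×2, aHe×2, ahE×2, ahe×2
AaHhEe gametes: AHE×1, AHe×1, AhE×1, Ahe×1, aHE×1, aHe×1, ahE×1, ahe×1
aaHhEe×AaHhEe grid (8·8=64): AaHHEE=2 AaHHEe=4 AaHHee=2 AaHhEE=4 AaHhEe=8 AaHhee=4 AahhEE=2 AahhEe=4 Aahhee=2 aaHHEE=2 aaHHEe=4 aaHHee=2 aaHhEE=4 aaHhEe=8 aaHhee=4 aahhEE=2 aahhEe=4 aahhee=2
A_ hh ee hits 2/64; gcd=2; 2÷2/64÷2 = 1/32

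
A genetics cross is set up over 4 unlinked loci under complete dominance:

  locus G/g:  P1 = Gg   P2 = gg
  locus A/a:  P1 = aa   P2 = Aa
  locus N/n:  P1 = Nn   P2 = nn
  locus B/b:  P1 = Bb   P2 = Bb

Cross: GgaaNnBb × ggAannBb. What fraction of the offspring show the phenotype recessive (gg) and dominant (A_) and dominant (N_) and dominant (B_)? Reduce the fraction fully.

GgaaNnBb gametes: GaNB×2, GaNb×2, GanB×2, Ganb×2, gaNB×2, gaNb×2, ganB×2, ganb×2
ggAannBb gametes: gAnB×4, gAnb×4, ganB×4, ganb×4
GgaaNnBb×ggAannBb grid (16·16=256): GgAaNnBB=8 GgAaNnBb=16 GgAaNnbb=8 GgAannBB=8 GgAannBb=16 GgAannbb=8 GgaaNnBB=8 GgaaNnBb=16 GgaaNnbb=8 GgaannBB=8 GgaannBb=16 Ggaannbb=8 ggAaNnBB=8 ggAaNnBb=16 ggAaNnbb=8 ggAannBB=8 ggAannBb=16 ggAannbb=8 ggaaNnBB=8 ggaaNnBb=16 ggaaNnbb=8 ggaannBB=8 ggaannBb=16 ggaannbb=8
gg A_ N_ B_ hits 24/256; gcd=8; 24÷8/256÷8 = 3/32

P(gg A_ N_ B_) = 3/32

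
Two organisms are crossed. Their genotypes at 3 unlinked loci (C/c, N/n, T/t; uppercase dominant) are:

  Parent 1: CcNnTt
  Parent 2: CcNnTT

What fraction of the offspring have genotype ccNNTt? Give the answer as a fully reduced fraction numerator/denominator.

P(ccNNTt) = 1/32

CcNnTt gametes: CNT×1, CNt×1, CnT×1, Cnt×1, cNT×1, cNt×1, cnT×1, cnt×1
CcNnTT gametes: CNT×2, CnT×2, cNT×2, cnT×2
CcNnTt×CcNnTT grid (8·8=64): CCNNTT=2 CCNNTt=2 CCNnTT=4 CCNnTt=4 CCnnTT=2 CCnnTt=2 CcNNTT=4 CcNNTt=4 CcNnTT=8 CcNnTt=8 CcnnTT=4 CcnnTt=4 ccNNTT=2 ccNNTt=2 ccNnTT=4 ccNnTt=4 ccnnTT=2 ccnnTt=2
ccNNTt hits 2/64; gcd=2; 2÷2/64÷2 = 1/32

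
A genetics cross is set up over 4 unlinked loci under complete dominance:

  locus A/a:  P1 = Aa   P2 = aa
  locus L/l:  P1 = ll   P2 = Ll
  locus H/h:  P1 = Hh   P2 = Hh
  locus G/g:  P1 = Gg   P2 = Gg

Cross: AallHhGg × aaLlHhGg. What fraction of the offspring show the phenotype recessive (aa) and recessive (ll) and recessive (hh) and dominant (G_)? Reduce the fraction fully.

P(aa ll hh G_) = 3/64

AallHhGg gametes: AlHG×2, AlHg×2, AlhG×2, Alhg×2, alHG×2, alHg×2, alhG×2, alhg×2
aaLlHhGg gametes: aLHG×2, aLHg×2, aLhG×2, aLhg×2, alHG×2, alHg×2, alhG×2, alhg×2
AallHhGg×aaLlHhGg grid (16·16=256): AaLlHHGG=4 AaLlHHGg=8 AaLlHHgg=4 AaLlHhGG=8 AaLlHhGg=16 AaLlHhgg=8 AaLlhhGG=4 AaLlhhGg=8 AaLlhhgg=4 AallHHGG=4 AallHHGg=8 AallHHgg=4 AallHhGG=8 AallHhGg=16 AallHhgg=8 AallhhGG=4 AallhhGg=8 Aallhhgg=4 aaLlHHGG=4 aaLlHHGg=8 aaLlHHgg=4 aaLlHhGG=8 aaLlHhGg=16 aaLlHhgg=8 aaLlhhGG=4 aaLlhhGg=8 aaLlhhgg=4 aallHHGG=4 aallHHGg=8 aallHHgg=4 aallHhGG=8 aallHhGg=16 aallHhgg=8 aallhhGG=4 aallhhGg=8 aallhhgg=4
aa ll hh G_ hits 12/256; gcd=4; 12÷4/256÷4 = 3/64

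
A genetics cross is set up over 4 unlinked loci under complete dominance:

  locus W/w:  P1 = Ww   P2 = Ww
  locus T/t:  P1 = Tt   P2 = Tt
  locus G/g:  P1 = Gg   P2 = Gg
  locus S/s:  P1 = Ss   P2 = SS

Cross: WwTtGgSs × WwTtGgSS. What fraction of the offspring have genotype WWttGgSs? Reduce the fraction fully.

WwTtGgSs gametes: WTGS×1, WTGs×1, WTgS×1, WTgs×1, WtGS×1, WtGs×1, WtgS×1, Wtgs×1, wTGS×1, wTGs×1, wTgS×1, wTgs×1, wtGS×1, wtGs×1, wtgS×1, wtgs×1
WwTtGgSS gametes: WTGS×2, WTgS×2, WtGS×2, WtgS×2, wTGS×2, wTgS×2, wtGS×2, wtgS×2
WwTtGgSs×WwTtGgSS grid (16·16=256): WWTTGGSS=2 WWTTGGSs=2 WWTTGgSS=4 WWTTGgSs=4 WWTTggSS=2 WWTTggSs=2 WWTtGGSS=4 WWTtGGSs=4 WWTtGgSS=8 WWTtGgSs=8 WWTtggSS=4 WWTtggSs=4 WWttGGSS=2 WWttGGSs=2 WWttGgSS=4 WWttGgSs=4 WWttggSS=2 WWttggSs=2 WwTTGGSS=4 WwTTGGSs=4 WwTTGgSS=8 WwTTGgSs=8 WwTTggSS=4 WwTTggSs=4 WwTtGGSS=8 WwTtGGSs=8 WwTtGgSS=16 WwTtGgSs=16 WwTtggSS=8 WwTtggSs=8 WwttGGSS=4 WwttGGSs=4 WwttGgSS=8 WwttGgSs=8 WwttggSS=4 WwttggSs=4 wwTTGGSS=2 wwTTGGSs=2 wwTTGgSS=4 wwTTGgSs=4 wwTTggSS=2 wwTTggSs=2 wwTtGGSS=4 wwTtGGSs=4 wwTtGgSS=8 wwTtGgSs=8 wwTtggSS=4 wwTtggSs=4 wwttGGSS=2 wwttGGSs=2 wwttGgSS=4 wwttGgSs=4 wwttggSS=2 wwttggSs=2
WWttGgSs hits 4/256; gcd=4; 4÷4/256÷4 = 1/64

P(WWttGgSs) = 1/64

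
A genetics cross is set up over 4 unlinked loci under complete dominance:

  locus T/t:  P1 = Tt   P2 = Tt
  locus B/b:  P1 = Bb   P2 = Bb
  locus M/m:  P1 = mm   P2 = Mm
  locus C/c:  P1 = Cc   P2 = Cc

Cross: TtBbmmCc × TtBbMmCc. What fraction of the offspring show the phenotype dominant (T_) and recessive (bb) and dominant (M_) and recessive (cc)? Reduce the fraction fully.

P(T_ bb M_ cc) = 3/128

TtBbmmCc gametes: TBmC×2, TBmc×2, TbmC×2, Tbmc×2, tBmC×2, tBmc×2, tbmC×2, tbmc×2
TtBbMmCc gametes: TBMC×1, TBMc×1, TBmC×1, TBmc×1, TbMC×1, TbMc×1, TbmC×1, Tbmc×1, tBMC×1, tBMc×1, tBmC×1, tBmc×1, tbMC×1, tbMc×1, tbmC×1, tbmc×1
TtBbmmCc×TtBbMmCc grid (16·16=256): TTBBMmCC=2 TTBBMmCc=4 TTBBMmcc=2 TTBBmmCC=2 TTBBmmCc=4 TTBBmmcc=2 TTBbMmCC=4 TTBbMmCc=8 TTBbMmcc=4 TTBbmmCC=4 TTBbmmCc=8 TTBbmmcc=4 TTbbMmCC=2 TTbbMmCc=4 TTbbMmcc=2 TTbbmmCC=2 TTbbmmCc=4 TTbbmmcc=2 TtBBMmCC=4 TtBBMmCc=8 TtBBMmcc=4 TtBBmmCC=4 TtBBmmCc=8 TtBBmmcc=4 TtBbMmCC=8 TtBbMmCc=16 TtBbMmcc=8 TtBbmmCC=8 TtBbmmCc=16 TtBbmmcc=8 TtbbMmCC=4 TtbbMmCc=8 TtbbMmcc=4 TtbbmmCC=4 TtbbmmCc=8 Ttbbmmcc=4 ttBBMmCC=2 ttBBMmCc=4 ttBBMmcc=2 ttBBmmCC=2 ttBBmmCc=4 ttBBmmcc=2 ttBbMmCC=4 ttBbMmCc=8 ttBbMmcc=4 ttBbmmCC=4 ttBbmmCc=8 ttBbmmcc=4 ttbbMmCC=2 ttbbMmCc=4 ttbbMmcc=2 ttbbmmCC=2 ttbbmmCc=4 ttbbmmcc=2
T_ bb M_ cc hits 6/256; gcd=2; 6÷2/256÷2 = 3/128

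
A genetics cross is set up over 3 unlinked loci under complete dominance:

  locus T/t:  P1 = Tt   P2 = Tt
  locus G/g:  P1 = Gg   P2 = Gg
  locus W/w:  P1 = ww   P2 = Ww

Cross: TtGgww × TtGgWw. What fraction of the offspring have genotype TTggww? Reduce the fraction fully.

P(TTggww) = 1/32

TtGgww gametes: TGw×2, Tgw×2, tGw×2, tgw×2
TtGgWw gametes: TGW×1, TGw×1, TgW×1, Tgw×1, tGW×1, tGw×1, tgW×1, tgw×1
TtGgww×TtGgWw grid (8·8=64): TTGGWw=2 TTGGww=2 TTGgWw=4 TTGgww=4 TTggWw=2 TTggww=2 TtGGWw=4 TtGGww=4 TtGgWw=8 TtGgww=8 TtggWw=4 Ttggww=4 ttGGWw=2 ttGGww=2 ttGgWw=4 ttGgww=4 ttggWw=2 ttggww=2
TTggww hits 2/64; gcd=2; 2÷2/64÷2 = 1/32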